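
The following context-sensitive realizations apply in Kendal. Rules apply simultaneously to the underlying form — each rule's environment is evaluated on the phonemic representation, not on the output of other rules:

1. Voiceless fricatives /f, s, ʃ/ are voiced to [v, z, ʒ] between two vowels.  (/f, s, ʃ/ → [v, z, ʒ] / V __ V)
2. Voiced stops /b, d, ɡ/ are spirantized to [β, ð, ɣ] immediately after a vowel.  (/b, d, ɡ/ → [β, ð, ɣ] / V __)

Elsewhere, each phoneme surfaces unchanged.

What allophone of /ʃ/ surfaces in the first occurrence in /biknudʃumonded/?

[ʃ]

/ʃ/ — between /d/ and /u/; rule 1 does not apply here → [ʃ].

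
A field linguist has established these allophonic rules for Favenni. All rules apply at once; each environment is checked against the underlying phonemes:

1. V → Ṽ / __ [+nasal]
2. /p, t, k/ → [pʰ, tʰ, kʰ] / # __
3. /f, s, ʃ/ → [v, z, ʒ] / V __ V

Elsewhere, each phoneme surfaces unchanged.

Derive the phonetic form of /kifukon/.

[kʰivukõn]

/k/ (word-initial): word-initially, so rule 2 applies → [kʰ].
/i/ — between /k/ and /f/; rule 1 does not apply here → [i].
/f/ (between /i/ and /u/) occurs between two vowels → [v] by rule 3.
/u/ (between /f/ and /k/): rule 1 targets it, but not before a nasal consonant → unchanged [u].
/k/ (between /u/ and /o/): rule 2 targets it, but not word-initially → unchanged [k].
/o/ (between /k/ and /n/): before a nasal consonant, so rule 1 applies → [õ].
/n/ stays [n].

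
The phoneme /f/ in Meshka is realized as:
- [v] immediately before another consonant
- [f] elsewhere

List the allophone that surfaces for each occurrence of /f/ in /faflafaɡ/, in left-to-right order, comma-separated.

[f], [v], [f]

Occurrence 1 (position 1): no conditioning environment matches → elsewhere allophone [f].
Occurrence 2 (position 3): immediately before another consonant → [v].
Occurrence 3 (position 6): no conditioning environment matches → elsewhere allophone [f].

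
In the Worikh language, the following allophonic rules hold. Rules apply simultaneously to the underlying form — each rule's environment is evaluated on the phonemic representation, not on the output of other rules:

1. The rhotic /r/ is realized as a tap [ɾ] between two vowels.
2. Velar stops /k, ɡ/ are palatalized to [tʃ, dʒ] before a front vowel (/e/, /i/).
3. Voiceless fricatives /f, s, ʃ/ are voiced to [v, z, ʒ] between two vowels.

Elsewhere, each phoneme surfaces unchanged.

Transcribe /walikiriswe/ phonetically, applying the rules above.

[walitʃiɾiswe]

/k/ meets the environment for rule 2 (before a front vowel) → [tʃ].
/r/ meets the environment for rule 1 (between two vowels) → [ɾ].
/s/ (between /i/ and /w/): rule 3 targets it, but not between two vowels → unchanged [s].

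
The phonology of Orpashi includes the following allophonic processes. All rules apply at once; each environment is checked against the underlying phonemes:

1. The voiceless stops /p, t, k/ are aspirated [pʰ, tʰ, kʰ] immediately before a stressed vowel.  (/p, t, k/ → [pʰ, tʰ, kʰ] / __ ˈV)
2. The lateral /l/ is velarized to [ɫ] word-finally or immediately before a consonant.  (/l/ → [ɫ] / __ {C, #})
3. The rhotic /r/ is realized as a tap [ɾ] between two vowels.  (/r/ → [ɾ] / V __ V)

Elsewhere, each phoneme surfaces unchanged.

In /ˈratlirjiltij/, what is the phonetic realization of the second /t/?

[t]

/t/ (between /l/ and /i/) fails the environment for rule 1, so it stays [t].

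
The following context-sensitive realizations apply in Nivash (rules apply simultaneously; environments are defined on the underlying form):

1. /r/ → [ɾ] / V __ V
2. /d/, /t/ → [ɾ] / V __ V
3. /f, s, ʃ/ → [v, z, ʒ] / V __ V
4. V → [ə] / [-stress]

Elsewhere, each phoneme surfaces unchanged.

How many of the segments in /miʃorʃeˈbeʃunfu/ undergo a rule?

Segments that undergo a rule: /i/ → [ə] (rule 4); /ʃ/ → [ʒ] (rule 3); /o/ → [ə] (rule 4); /e/ → [ə] (rule 4); /ʃ/ → [ʒ] (rule 3); /u/ → [ə] (rule 4); /u/ → [ə] (rule 4).
All other segments surface unchanged.

7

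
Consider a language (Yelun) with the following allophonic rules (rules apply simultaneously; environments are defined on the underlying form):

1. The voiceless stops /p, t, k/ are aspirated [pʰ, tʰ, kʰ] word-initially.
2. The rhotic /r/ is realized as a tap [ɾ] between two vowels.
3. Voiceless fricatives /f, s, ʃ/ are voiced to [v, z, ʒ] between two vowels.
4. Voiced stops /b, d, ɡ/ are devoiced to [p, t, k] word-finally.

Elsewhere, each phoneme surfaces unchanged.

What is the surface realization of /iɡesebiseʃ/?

/i/ stays [i].
/ɡ/ (between /i/ and /e/) fails the environment for rule 4, so it stays [ɡ].
/e/ stays [e].
/s/ (between /e/ and /e/): between two vowels, so rule 3 applies → [z].
/e/ (between /s/ and /b/) is unaffected → [e].
/b/ (between /e/ and /i/) fails the environment for rule 4, so it stays [b].
/i/ (between /b/ and /s/): no rule targets it → [i].
/s/ meets the environment for rule 3 (between two vowels) → [z].
/e/ — not in any rule's target class → [e].
/ʃ/ (word-final): rule 3 targets it, but not between two vowels → unchanged [ʃ].

[iɡezebizeʃ]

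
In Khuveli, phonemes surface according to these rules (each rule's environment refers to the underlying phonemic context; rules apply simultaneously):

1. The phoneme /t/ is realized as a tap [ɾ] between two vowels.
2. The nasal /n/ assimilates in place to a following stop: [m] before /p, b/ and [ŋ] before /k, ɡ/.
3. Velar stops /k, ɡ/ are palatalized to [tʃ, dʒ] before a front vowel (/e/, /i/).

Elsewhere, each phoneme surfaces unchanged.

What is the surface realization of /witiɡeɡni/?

/w/ (word-initial) is unaffected → [w].
/i/ — not in any rule's target class → [i].
/t/ (between /i/ and /i/) occurs between two vowels → [ɾ] by rule 1.
/i/ (between /t/ and /ɡ/): no rule targets it → [i].
/ɡ/ — between /i/ and /e/, before a front vowel — surfaces as [dʒ] (rule 3).
/e/ stays [e].
/ɡ/ (between /e/ and /n/) is in the target of rule 3 but the environment (before a front vowel) is not met → [ɡ].
/n/ — between /ɡ/ and /i/; rule 2 does not apply here → [n].
/i/ (word-final) is unaffected → [i].

[wiɾidʒeɡni]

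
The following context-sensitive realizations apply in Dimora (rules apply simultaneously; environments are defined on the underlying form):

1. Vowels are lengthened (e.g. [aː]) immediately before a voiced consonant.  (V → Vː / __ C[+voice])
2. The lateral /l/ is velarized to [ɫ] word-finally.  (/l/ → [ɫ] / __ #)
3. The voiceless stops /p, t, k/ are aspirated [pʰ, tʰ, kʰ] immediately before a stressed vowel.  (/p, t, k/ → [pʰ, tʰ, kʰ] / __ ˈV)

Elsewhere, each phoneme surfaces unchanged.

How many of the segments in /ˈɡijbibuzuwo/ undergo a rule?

Segments that undergo a rule: /i/ → [iː] (rule 1); /i/ → [iː] (rule 1); /u/ → [uː] (rule 1); /u/ → [uː] (rule 1).
All other segments surface unchanged.

4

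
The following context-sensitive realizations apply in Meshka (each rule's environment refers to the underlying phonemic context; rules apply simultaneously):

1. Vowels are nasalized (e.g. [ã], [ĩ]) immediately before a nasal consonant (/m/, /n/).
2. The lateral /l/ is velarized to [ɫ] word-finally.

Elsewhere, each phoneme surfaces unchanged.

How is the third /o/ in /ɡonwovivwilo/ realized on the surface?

[o]

/o/ (word-final) fails the environment for rule 1, so it stays [o].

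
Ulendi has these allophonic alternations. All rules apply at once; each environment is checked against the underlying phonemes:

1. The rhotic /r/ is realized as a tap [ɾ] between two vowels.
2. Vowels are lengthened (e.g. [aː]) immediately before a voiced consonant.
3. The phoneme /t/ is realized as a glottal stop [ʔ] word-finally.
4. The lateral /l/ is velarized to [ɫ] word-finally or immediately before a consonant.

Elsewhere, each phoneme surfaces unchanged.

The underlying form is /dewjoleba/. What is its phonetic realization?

/d/ (word-initial): no rule targets it → [d].
/e/ meets the environment for rule 2 (before a voiced consonant) → [eː].
/w/ (between /e/ and /j/) is unaffected → [w].
/j/ stays [j].
/o/ (between /j/ and /l/): before a voiced consonant, so rule 2 applies → [oː].
/l/ — between /o/ and /e/; rule 4 does not apply here → [l].
/e/ meets the environment for rule 2 (before a voiced consonant) → [eː].
/b/ (between /e/ and /a/): no rule targets it → [b].
/a/ (word-final) is in the target of rule 2 but the environment (before a voiced consonant) is not met → [a].

[deːwjoːleːba]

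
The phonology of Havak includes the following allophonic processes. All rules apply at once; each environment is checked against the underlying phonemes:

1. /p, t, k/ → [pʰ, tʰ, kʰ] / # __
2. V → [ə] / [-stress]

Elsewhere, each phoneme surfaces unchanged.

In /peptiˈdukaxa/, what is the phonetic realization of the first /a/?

Rule 2 applies to /a/ (between /k/ and /x/: in an unstressed syllable) → [ə].

[ə]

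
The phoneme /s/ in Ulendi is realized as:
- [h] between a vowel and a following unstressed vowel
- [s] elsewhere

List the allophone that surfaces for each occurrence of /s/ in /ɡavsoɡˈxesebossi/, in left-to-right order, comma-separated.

[s], [h], [s], [s]

Occurrence 1 (position 4): no conditioning environment matches → elsewhere allophone [s].
Occurrence 2 (position 9): between a vowel and a following unstressed vowel → [h].
Occurrence 3 (position 13): no conditioning environment matches → elsewhere allophone [s].
Occurrence 4 (position 14): no conditioning environment matches → elsewhere allophone [s].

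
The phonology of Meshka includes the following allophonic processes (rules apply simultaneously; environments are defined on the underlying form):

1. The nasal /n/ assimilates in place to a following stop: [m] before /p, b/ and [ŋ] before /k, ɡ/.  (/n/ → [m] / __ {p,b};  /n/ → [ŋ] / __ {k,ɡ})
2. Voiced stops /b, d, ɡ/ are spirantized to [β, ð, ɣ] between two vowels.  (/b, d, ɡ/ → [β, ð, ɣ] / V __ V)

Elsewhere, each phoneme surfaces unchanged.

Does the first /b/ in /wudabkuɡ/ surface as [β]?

/b/ — between /a/ and /k/; rule 2 does not apply here → [b].
The actual realization is [b], not [β].

No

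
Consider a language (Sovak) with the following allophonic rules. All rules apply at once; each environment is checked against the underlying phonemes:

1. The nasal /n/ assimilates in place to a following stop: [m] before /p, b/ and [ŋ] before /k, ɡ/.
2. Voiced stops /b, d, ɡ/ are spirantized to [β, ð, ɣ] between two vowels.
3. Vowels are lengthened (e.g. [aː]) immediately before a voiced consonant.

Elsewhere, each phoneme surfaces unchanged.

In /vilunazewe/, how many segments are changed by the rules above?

4

Segments that undergo a rule: /i/ → [iː] (rule 3); /u/ → [uː] (rule 3); /a/ → [aː] (rule 3); /e/ → [eː] (rule 3).
All other segments surface unchanged.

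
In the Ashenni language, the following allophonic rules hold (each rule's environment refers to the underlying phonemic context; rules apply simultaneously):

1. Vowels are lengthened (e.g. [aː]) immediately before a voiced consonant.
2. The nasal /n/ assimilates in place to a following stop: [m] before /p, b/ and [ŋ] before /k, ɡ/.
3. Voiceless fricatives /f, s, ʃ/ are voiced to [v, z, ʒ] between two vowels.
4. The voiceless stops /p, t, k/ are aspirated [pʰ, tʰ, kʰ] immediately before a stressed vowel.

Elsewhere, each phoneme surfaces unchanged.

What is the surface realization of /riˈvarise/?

[riːˈvaːrize]

/r/ — not in any rule's target class → [r].
/i/ (between /r/ and /v/) occurs before a voiced consonant → [iː] by rule 1.
/v/ (between /i/ and /a/) is unaffected → [v].
Rule 1 applies to /a/ (between /v/ and /r/: before a voiced consonant) → [aː].
/r/ (between /a/ and /i/): no rule targets it → [r].
/i/ — between /r/ and /s/; rule 1 does not apply here → [i].
/s/ — between /i/ and /e/, between two vowels — surfaces as [z] (rule 3).
/e/ (word-final) is in the target of rule 1 but the environment (before a voiced consonant) is not met → [e].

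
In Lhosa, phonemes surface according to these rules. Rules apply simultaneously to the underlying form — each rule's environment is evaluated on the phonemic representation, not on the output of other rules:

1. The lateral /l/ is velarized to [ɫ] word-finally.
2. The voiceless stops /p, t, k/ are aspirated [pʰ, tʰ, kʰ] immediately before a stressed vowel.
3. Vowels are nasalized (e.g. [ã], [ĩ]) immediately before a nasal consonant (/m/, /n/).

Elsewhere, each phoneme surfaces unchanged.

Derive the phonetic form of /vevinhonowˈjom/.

/v/ (word-initial) is unaffected → [v].
/e/ (between /v/ and /v/) fails the environment for rule 3, so it stays [e].
/v/ (between /e/ and /i/) is unaffected → [v].
/i/ (between /v/ and /n/) occurs before a nasal consonant → [ĩ] by rule 3.
/n/ stays [n].
/h/ (between /n/ and /o/) is unaffected → [h].
/o/ — between /h/ and /n/, before a nasal consonant — surfaces as [õ] (rule 3).
/n/ stays [n].
/o/ — between /n/ and /w/; rule 3 does not apply here → [o].
/w/ (between /o/ and /j/): no rule targets it → [w].
/j/ — not in any rule's target class → [j].
/o/ meets the environment for rule 3 (before a nasal consonant) → [õ].
/m/ stays [m].

[vevĩnhõnowˈjõm]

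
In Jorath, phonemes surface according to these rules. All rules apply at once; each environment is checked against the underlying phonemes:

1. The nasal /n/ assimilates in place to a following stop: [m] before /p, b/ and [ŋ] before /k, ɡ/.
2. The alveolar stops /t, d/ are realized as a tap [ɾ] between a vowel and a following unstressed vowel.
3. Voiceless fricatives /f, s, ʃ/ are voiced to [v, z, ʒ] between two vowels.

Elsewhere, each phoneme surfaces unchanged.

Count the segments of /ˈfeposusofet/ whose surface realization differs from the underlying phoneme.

3

Segments that undergo a rule: /s/ → [z] (rule 3); /s/ → [z] (rule 3); /f/ → [v] (rule 3).
All other segments surface unchanged.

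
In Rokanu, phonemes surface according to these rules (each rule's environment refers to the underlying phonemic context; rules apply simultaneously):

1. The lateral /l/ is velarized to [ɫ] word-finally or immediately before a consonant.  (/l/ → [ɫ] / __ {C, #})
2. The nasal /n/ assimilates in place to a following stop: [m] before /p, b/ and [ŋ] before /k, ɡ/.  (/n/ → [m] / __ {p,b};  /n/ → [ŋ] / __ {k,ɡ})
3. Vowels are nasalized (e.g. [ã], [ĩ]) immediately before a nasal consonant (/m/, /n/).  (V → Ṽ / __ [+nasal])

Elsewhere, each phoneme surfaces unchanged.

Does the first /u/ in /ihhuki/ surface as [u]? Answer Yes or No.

/u/ (between /h/ and /k/): rule 3 targets it, but not before a nasal consonant → unchanged [u].
The actual realization is [u], which matches [u].

Yes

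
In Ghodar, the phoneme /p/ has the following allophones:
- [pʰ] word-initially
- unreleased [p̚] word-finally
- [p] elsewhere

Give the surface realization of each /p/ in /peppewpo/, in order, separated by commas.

Occurrence 1 (position 1): word-initially → [pʰ].
Occurrence 2 (position 3): no conditioning environment matches → elsewhere allophone [p].
Occurrence 3 (position 4): no conditioning environment matches → elsewhere allophone [p].
Occurrence 4 (position 7): no conditioning environment matches → elsewhere allophone [p].

[pʰ], [p], [p], [p]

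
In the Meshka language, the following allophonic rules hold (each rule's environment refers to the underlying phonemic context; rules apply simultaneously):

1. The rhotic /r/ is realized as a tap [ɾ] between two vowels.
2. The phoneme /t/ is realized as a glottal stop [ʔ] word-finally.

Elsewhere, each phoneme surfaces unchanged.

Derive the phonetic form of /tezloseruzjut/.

[tezloseɾuzjuʔ]

/t/ (word-initial): rule 2 targets it, but not word-finally → unchanged [t].
/e/ (between /t/ and /z/): no rule targets it → [e].
/z/ — not in any rule's target class → [z].
/l/ stays [l].
/o/ (between /l/ and /s/): no rule targets it → [o].
/s/ stays [s].
/e/ (between /s/ and /r/) is unaffected → [e].
/r/ — between /e/ and /u/, between two vowels — surfaces as [ɾ] (rule 1).
/u/ stays [u].
/z/ — not in any rule's target class → [z].
/j/ (between /z/ and /u/) is unaffected → [j].
/u/ (between /j/ and /t/): no rule targets it → [u].
Rule 2 applies to /t/ (word-final: word-finally) → [ʔ].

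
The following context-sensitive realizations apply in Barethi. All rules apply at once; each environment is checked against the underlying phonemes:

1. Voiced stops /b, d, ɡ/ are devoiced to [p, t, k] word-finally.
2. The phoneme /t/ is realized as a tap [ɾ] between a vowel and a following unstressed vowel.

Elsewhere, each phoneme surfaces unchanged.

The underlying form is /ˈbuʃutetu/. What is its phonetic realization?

[ˈbuʃuɾeɾu]

/b/ (word-initial): rule 1 targets it, but not word-finally → unchanged [b].
/u/ (between /b/ and /ʃ/) is unaffected → [u].
/ʃ/ (between /u/ and /u/): no rule targets it → [ʃ].
/u/ — not in any rule's target class → [u].
/t/ (between /u/ and /e/): between a vowel and a following unstressed vowel, so rule 2 applies → [ɾ].
/e/ (between /t/ and /t/): no rule targets it → [e].
/t/ (between /e/ and /u/): between a vowel and a following unstressed vowel, so rule 2 applies → [ɾ].
/u/ (word-final) is unaffected → [u].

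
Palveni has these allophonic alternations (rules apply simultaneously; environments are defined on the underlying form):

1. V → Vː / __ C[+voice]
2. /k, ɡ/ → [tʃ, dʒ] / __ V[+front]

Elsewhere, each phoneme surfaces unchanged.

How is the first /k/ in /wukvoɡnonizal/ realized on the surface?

/k/ — between /u/ and /v/; rule 2 does not apply here → [k].

[k]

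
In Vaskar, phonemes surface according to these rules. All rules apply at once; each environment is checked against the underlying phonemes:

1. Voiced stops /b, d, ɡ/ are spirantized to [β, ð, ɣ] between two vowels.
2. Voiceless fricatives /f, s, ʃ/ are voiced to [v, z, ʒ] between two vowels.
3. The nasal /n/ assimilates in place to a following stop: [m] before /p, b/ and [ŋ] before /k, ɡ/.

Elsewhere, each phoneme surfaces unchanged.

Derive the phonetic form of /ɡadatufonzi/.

/ɡ/ (word-initial): rule 1 targets it, but not between two vowels → unchanged [ɡ].
/a/ (between /ɡ/ and /d/) is unaffected → [a].
/d/ (between /a/ and /a/) occurs between two vowels → [ð] by rule 1.
/a/ (between /d/ and /t/) is unaffected → [a].
/t/ stays [t].
/u/ (between /t/ and /f/) is unaffected → [u].
Rule 2 applies to /f/ (between /u/ and /o/: between two vowels) → [v].
/o/ (between /f/ and /n/): no rule targets it → [o].
/n/ — between /o/ and /z/; rule 3 does not apply here → [n].
/z/ — not in any rule's target class → [z].
/i/ (word-final) is unaffected → [i].

[ɡaðatuvonzi]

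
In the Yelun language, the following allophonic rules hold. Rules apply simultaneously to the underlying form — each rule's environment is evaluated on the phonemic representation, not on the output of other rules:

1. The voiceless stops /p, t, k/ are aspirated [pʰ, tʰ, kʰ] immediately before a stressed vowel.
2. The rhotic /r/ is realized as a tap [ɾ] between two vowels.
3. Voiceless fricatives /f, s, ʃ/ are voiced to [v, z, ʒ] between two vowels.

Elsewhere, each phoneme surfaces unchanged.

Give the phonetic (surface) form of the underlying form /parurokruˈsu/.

/p/ — word-initial; rule 1 does not apply here → [p].
/a/ (between /p/ and /r/): no rule targets it → [a].
Rule 2 applies to /r/ (between /a/ and /u/: between two vowels) → [ɾ].
/u/ (between /r/ and /r/) is unaffected → [u].
/r/ meets the environment for rule 2 (between two vowels) → [ɾ].
/o/ stays [o].
/k/ (between /o/ and /r/): rule 1 targets it, but not immediately before a stressed vowel → unchanged [k].
/r/ (between /k/ and /u/) fails the environment for rule 2, so it stays [r].
/u/ stays [u].
/s/ (between /u/ and /u/): between two vowels, so rule 3 applies → [z].
/u/ — not in any rule's target class → [u].

[paɾuɾokruˈzu]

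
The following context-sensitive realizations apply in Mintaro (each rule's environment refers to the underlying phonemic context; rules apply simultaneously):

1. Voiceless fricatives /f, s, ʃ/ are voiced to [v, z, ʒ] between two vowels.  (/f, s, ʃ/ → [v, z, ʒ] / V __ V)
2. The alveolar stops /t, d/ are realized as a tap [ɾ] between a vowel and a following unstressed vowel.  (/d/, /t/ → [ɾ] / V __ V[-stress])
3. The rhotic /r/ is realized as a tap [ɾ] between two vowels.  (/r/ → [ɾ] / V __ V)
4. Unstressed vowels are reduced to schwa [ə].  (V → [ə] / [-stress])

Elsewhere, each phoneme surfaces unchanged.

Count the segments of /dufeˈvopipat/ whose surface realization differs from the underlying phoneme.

Segments that undergo a rule: /u/ → [ə] (rule 4); /f/ → [v] (rule 1); /e/ → [ə] (rule 4); /i/ → [ə] (rule 4); /a/ → [ə] (rule 4).
All other segments surface unchanged.

5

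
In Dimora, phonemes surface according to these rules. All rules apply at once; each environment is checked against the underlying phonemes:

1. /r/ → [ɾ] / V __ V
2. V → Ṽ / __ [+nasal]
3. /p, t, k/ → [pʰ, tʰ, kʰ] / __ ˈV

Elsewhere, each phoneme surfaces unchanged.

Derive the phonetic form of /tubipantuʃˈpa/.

[tubipãntuʃˈpʰa]

/t/ (word-initial) fails the environment for rule 3, so it stays [t].
/u/ (between /t/ and /b/) is in the target of rule 2 but the environment (before a nasal consonant) is not met → [u].
/i/ (between /b/ and /p/) is in the target of rule 2 but the environment (before a nasal consonant) is not met → [i].
/p/ (between /i/ and /a/) is in the target of rule 3 but the environment (immediately before a stressed vowel) is not met → [p].
/a/ (between /p/ and /n/): before a nasal consonant, so rule 2 applies → [ã].
/t/ (between /n/ and /u/) is in the target of rule 3 but the environment (immediately before a stressed vowel) is not met → [t].
/u/ — between /t/ and /ʃ/; rule 2 does not apply here → [u].
Rule 3 applies to /p/ (between /ʃ/ and /a/: immediately before a stressed vowel) → [pʰ].
/a/ (word-final) fails the environment for rule 2, so it stays [a].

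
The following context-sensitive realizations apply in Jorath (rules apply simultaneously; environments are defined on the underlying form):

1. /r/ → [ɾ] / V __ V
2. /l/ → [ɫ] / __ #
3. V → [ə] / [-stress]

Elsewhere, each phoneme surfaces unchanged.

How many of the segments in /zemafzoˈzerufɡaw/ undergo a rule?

6

Segments that undergo a rule: /e/ → [ə] (rule 3); /a/ → [ə] (rule 3); /o/ → [ə] (rule 3); /r/ → [ɾ] (rule 1); /u/ → [ə] (rule 3); /a/ → [ə] (rule 3).
All other segments surface unchanged.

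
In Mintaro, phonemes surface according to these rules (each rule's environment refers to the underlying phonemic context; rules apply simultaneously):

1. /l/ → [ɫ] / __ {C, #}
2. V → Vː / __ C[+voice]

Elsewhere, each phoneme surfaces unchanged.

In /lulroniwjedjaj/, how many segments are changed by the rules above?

6

Segments that undergo a rule: /u/ → [uː] (rule 2); /l/ → [ɫ] (rule 1); /o/ → [oː] (rule 2); /i/ → [iː] (rule 2); /e/ → [eː] (rule 2); /a/ → [aː] (rule 2).
All other segments surface unchanged.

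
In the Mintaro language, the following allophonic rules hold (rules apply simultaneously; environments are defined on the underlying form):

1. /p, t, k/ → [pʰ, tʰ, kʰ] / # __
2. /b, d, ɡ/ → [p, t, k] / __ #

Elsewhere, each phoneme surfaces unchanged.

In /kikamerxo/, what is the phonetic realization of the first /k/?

/k/ (word-initial): word-initially, so rule 1 applies → [kʰ].

[kʰ]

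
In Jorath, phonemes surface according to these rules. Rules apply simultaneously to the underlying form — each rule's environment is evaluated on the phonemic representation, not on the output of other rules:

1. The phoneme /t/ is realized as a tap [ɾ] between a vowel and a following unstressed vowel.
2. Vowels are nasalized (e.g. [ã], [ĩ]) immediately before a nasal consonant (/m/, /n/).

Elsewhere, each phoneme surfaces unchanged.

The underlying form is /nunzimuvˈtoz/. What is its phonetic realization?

/n/ (word-initial) is unaffected → [n].
Rule 2 applies to /u/ (between /n/ and /n/: before a nasal consonant) → [ũ].
/n/ — not in any rule's target class → [n].
/z/ stays [z].
/i/ (between /z/ and /m/) occurs before a nasal consonant → [ĩ] by rule 2.
/m/ — not in any rule's target class → [m].
/u/ (between /m/ and /v/): rule 2 targets it, but not before a nasal consonant → unchanged [u].
/v/ (between /u/ and /t/) is unaffected → [v].
/t/ — between /v/ and /o/; rule 1 does not apply here → [t].
/o/ (between /t/ and /z/) fails the environment for rule 2, so it stays [o].
/z/ stays [z].

[nũnzĩmuvˈtoz]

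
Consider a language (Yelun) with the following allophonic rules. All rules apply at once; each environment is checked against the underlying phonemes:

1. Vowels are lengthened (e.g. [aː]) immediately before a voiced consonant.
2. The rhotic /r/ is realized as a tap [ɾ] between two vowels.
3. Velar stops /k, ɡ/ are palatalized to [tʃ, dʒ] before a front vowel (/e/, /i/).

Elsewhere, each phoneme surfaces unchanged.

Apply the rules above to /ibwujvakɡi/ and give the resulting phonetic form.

/i/ meets the environment for rule 1 (before a voiced consonant) → [iː].
Rule 1 applies to /u/ (between /w/ and /j/: before a voiced consonant) → [uː].
/a/ (between /v/ and /k/) fails the environment for rule 1, so it stays [a].
/k/ (between /a/ and /ɡ/) fails the environment for rule 3, so it stays [k].
/ɡ/ (between /k/ and /i/) occurs before a front vowel → [dʒ] by rule 3.
/i/ (word-final) fails the environment for rule 1, so it stays [i].

[iːbwuːjvakdʒi]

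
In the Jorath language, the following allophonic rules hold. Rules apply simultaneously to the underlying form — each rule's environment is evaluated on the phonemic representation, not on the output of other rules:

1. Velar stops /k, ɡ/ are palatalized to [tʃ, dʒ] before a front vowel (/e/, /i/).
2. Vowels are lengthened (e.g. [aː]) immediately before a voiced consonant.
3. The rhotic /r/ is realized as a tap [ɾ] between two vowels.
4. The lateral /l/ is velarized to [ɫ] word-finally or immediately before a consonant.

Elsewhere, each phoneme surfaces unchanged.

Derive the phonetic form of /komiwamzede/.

[koːmiːwaːmzeːde]

/k/ — word-initial; rule 1 does not apply here → [k].
/o/ (between /k/ and /m/): before a voiced consonant, so rule 2 applies → [oː].
Rule 2 applies to /i/ (between /m/ and /w/: before a voiced consonant) → [iː].
/a/ — between /w/ and /m/, before a voiced consonant — surfaces as [aː] (rule 2).
/e/ — between /z/ and /d/, before a voiced consonant — surfaces as [eː] (rule 2).
/e/ — word-final; rule 2 does not apply here → [e].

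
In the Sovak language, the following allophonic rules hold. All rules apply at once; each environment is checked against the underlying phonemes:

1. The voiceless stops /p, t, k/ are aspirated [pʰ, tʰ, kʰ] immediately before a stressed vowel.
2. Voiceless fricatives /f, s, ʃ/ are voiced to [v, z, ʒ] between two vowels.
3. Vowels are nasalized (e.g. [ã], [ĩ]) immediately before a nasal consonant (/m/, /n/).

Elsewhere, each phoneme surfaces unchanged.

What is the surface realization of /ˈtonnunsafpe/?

/t/ (word-initial): immediately before a stressed vowel, so rule 1 applies → [tʰ].
Rule 3 applies to /o/ (between /t/ and /n/: before a nasal consonant) → [õ].
/n/ stays [n].
/n/ (between /n/ and /u/) is unaffected → [n].
Rule 3 applies to /u/ (between /n/ and /n/: before a nasal consonant) → [ũ].
/n/ (between /u/ and /s/): no rule targets it → [n].
/s/ (between /n/ and /a/) fails the environment for rule 2, so it stays [s].
/a/ (between /s/ and /f/) fails the environment for rule 3, so it stays [a].
/f/ (between /a/ and /p/) fails the environment for rule 2, so it stays [f].
/p/ (between /f/ and /e/) is in the target of rule 1 but the environment (immediately before a stressed vowel) is not met → [p].
/e/ (word-final) is in the target of rule 3 but the environment (before a nasal consonant) is not met → [e].

[ˈtʰõnnũnsafpe]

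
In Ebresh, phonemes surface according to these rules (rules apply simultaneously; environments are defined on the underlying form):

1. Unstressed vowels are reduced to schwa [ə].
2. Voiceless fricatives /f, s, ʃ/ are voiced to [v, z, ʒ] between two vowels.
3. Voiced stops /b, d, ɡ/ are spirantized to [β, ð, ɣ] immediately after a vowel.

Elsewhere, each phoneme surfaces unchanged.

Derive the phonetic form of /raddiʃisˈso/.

/a/ — between /r/ and /d/, in an unstressed syllable — surfaces as [ə] (rule 1).
Rule 3 applies to /d/ (between /a/ and /d/: immediately after a vowel) → [ð].
/d/ — between /d/ and /i/; rule 3 does not apply here → [d].
Rule 1 applies to /i/ (between /d/ and /ʃ/: in an unstressed syllable) → [ə].
/ʃ/ (between /i/ and /i/): between two vowels, so rule 2 applies → [ʒ].
Rule 1 applies to /i/ (between /ʃ/ and /s/: in an unstressed syllable) → [ə].
/s/ (between /i/ and /s/) fails the environment for rule 2, so it stays [s].
/s/ — between /s/ and /o/; rule 2 does not apply here → [s].
/o/ (word-final) fails the environment for rule 1, so it stays [o].

[rəðdəʒəsˈso]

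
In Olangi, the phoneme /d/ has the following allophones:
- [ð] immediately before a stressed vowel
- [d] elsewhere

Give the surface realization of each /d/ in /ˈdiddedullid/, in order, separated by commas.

Occurrence 1 (position 1): immediately before a stressed vowel → [ð].
Occurrence 2 (position 3): no conditioning environment matches → elsewhere allophone [d].
Occurrence 3 (position 4): no conditioning environment matches → elsewhere allophone [d].
Occurrence 4 (position 6): no conditioning environment matches → elsewhere allophone [d].
Occurrence 5 (position 11): no conditioning environment matches → elsewhere allophone [d].

[ð], [d], [d], [d], [d]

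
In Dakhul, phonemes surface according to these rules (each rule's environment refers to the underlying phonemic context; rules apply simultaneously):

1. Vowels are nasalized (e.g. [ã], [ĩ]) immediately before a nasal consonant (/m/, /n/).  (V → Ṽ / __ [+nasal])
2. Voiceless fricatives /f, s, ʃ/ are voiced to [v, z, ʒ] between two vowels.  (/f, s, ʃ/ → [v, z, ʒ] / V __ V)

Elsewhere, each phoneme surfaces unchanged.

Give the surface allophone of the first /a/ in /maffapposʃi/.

[a]

/a/ (between /m/ and /f/): rule 1 targets it, but not before a nasal consonant → unchanged [a].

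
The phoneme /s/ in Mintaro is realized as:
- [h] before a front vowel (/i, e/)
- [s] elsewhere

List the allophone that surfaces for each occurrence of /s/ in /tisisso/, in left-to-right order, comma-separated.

[h], [s], [s]

Occurrence 1 (position 3): before a front vowel (/i, e/) → [h].
Occurrence 2 (position 5): no conditioning environment matches → elsewhere allophone [s].
Occurrence 3 (position 6): no conditioning environment matches → elsewhere allophone [s].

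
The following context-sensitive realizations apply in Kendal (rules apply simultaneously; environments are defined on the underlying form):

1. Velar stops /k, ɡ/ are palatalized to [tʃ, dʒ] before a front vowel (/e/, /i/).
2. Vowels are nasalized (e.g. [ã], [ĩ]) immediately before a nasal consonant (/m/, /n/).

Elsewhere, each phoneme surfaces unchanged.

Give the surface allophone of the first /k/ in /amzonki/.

[tʃ]

/k/ (between /n/ and /i/) occurs before a front vowel → [tʃ] by rule 1.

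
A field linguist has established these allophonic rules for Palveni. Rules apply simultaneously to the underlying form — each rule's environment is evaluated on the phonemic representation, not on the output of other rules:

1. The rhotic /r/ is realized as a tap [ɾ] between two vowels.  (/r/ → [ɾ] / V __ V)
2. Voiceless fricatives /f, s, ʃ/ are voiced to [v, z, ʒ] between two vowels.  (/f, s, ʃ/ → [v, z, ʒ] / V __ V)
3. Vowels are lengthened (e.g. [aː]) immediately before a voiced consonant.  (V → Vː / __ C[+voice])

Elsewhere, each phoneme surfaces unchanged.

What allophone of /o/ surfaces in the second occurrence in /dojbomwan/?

[oː]

Rule 3 applies to /o/ (between /b/ and /m/: before a voiced consonant) → [oː].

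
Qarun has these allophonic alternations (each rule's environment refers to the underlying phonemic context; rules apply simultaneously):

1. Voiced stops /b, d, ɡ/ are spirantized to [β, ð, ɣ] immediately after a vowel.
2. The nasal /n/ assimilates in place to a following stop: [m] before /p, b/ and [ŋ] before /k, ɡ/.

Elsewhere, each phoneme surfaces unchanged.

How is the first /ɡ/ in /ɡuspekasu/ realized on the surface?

/ɡ/ (word-initial) is in the target of rule 1 but the environment (immediately after a vowel) is not met → [ɡ].

[ɡ]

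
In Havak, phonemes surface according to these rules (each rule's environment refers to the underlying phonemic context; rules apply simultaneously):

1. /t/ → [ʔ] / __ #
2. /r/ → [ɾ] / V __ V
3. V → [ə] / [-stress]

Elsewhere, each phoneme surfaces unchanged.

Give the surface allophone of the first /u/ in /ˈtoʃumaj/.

/u/ (between /ʃ/ and /m/) occurs in an unstressed syllable → [ə] by rule 3.

[ə]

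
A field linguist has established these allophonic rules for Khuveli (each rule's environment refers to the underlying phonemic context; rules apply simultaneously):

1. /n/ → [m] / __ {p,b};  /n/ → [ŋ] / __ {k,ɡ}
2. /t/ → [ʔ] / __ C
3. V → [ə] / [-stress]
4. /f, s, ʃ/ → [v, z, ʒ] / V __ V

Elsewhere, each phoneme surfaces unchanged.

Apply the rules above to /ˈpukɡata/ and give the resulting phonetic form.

/p/ — not in any rule's target class → [p].
/u/ (between /p/ and /k/) fails the environment for rule 3, so it stays [u].
/k/ (between /u/ and /ɡ/) is unaffected → [k].
/ɡ/ stays [ɡ].
Rule 3 applies to /a/ (between /ɡ/ and /t/: in an unstressed syllable) → [ə].
/t/ (between /a/ and /a/) is in the target of rule 2 but the environment (immediately before a consonant) is not met → [t].
/a/ (word-final) occurs in an unstressed syllable → [ə] by rule 3.

[ˈpukɡətə]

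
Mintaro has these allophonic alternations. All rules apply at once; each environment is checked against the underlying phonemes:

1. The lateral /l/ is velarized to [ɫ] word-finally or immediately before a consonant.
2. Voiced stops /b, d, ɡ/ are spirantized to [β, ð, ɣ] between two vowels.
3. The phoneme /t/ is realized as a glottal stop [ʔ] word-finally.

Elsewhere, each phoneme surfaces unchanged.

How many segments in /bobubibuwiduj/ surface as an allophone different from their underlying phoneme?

4

Segments that undergo a rule: /b/ → [β] (rule 2); /b/ → [β] (rule 2); /b/ → [β] (rule 2); /d/ → [ð] (rule 2).
All other segments surface unchanged.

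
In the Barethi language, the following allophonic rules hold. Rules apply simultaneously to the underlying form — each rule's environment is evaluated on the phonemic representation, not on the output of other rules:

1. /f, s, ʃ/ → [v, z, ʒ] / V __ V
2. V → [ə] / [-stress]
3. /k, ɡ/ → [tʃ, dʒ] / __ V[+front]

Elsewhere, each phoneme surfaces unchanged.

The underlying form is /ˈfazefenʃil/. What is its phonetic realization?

[ˈfazəvənʃəl]

/f/ — word-initial; rule 1 does not apply here → [f].
/a/ (between /f/ and /z/): rule 2 targets it, but not in an unstressed syllable → unchanged [a].
/z/ stays [z].
/e/ (between /z/ and /f/) occurs in an unstressed syllable → [ə] by rule 2.
/f/ meets the environment for rule 1 (between two vowels) → [v].
/e/ meets the environment for rule 2 (in an unstressed syllable) → [ə].
/n/ stays [n].
/ʃ/ (between /n/ and /i/) is in the target of rule 1 but the environment (between two vowels) is not met → [ʃ].
/i/ — between /ʃ/ and /l/, in an unstressed syllable — surfaces as [ə] (rule 2).
/l/ — not in any rule's target class → [l].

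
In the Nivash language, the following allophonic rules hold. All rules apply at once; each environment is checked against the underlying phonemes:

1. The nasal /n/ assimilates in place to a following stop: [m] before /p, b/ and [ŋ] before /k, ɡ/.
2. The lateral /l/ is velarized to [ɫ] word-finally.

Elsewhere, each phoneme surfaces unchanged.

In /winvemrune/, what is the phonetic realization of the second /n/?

[n]

/n/ (between /u/ and /e/): rule 1 targets it, but not before a labial or velar stop → unchanged [n].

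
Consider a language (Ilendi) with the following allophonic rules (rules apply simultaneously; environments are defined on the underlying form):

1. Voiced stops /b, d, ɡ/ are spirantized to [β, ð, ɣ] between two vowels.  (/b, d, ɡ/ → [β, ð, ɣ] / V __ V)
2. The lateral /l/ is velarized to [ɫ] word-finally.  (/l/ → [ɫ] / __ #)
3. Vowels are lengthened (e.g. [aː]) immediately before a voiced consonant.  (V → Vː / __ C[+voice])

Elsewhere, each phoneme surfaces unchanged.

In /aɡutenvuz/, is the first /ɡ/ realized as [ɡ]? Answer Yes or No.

Rule 1 applies to /ɡ/ (between /a/ and /u/: between two vowels) → [ɣ].
The actual realization is [ɣ], not [ɡ].

No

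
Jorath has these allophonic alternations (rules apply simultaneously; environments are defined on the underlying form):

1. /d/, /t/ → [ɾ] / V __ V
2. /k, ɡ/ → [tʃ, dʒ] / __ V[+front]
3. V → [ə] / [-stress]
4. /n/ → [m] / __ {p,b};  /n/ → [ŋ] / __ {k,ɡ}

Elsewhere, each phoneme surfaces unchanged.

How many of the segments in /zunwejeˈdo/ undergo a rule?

Segments that undergo a rule: /u/ → [ə] (rule 3); /e/ → [ə] (rule 3); /e/ → [ə] (rule 3); /d/ → [ɾ] (rule 1).
All other segments surface unchanged.

4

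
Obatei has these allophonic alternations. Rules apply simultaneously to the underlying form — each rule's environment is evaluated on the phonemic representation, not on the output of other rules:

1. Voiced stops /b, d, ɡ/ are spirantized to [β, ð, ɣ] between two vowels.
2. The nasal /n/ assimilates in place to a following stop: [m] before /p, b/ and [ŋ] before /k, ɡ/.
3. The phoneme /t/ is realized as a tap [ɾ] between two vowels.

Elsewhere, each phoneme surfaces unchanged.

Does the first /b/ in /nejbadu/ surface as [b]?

Yes

/b/ (between /j/ and /a/): rule 1 targets it, but not between two vowels → unchanged [b].
The actual realization is [b], which matches [b].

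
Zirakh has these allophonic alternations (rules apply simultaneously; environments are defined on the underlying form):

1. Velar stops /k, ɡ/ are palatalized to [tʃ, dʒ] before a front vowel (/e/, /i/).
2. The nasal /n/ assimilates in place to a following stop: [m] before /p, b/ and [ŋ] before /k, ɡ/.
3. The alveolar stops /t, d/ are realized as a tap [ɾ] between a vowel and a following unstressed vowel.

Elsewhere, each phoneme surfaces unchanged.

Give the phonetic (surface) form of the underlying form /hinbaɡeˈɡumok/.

/h/ stays [h].
/i/ stays [i].
Rule 2 applies to /n/ (between /i/ and /b/: before a labial or velar stop) → [m].
/b/ — not in any rule's target class → [b].
/a/ (between /b/ and /ɡ/): no rule targets it → [a].
/ɡ/ (between /a/ and /e/): before a front vowel, so rule 1 applies → [dʒ].
/e/ — not in any rule's target class → [e].
/ɡ/ — between /e/ and /u/; rule 1 does not apply here → [ɡ].
/u/ (between /ɡ/ and /m/): no rule targets it → [u].
/m/ (between /u/ and /o/) is unaffected → [m].
/o/ stays [o].
/k/ (word-final) is in the target of rule 1 but the environment (before a front vowel) is not met → [k].

[himbadʒeˈɡumok]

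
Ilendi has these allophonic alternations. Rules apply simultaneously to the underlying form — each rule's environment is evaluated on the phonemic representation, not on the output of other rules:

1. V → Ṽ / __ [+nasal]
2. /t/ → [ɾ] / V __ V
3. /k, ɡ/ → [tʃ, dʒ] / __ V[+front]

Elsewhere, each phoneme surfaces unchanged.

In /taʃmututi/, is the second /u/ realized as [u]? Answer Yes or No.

/u/ (between /t/ and /t/) fails the environment for rule 1, so it stays [u].
The actual realization is [u], which matches [u].

Yes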